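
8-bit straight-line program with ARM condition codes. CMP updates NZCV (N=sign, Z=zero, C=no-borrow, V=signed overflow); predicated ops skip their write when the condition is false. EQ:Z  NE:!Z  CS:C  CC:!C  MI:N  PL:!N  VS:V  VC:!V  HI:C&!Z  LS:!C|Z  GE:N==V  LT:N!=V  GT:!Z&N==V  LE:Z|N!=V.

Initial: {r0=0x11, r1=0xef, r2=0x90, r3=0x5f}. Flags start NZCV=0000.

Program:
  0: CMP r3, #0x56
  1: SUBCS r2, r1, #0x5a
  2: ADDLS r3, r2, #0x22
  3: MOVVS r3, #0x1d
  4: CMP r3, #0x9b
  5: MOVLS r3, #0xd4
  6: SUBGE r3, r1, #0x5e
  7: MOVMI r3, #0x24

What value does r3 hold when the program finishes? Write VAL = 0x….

0: ✓ CMP  NZCV=0010
1: ✓ SUBCS  r2←0x95
2: · ADDLS
3: · MOVVS
4: ✓ CMP  NZCV=1001
5: ✓ MOVLS  r3←0xd4
6: ✓ SUBGE  r3←0x91
7: ✓ MOVMI  r3←0x24

VAL = 0x24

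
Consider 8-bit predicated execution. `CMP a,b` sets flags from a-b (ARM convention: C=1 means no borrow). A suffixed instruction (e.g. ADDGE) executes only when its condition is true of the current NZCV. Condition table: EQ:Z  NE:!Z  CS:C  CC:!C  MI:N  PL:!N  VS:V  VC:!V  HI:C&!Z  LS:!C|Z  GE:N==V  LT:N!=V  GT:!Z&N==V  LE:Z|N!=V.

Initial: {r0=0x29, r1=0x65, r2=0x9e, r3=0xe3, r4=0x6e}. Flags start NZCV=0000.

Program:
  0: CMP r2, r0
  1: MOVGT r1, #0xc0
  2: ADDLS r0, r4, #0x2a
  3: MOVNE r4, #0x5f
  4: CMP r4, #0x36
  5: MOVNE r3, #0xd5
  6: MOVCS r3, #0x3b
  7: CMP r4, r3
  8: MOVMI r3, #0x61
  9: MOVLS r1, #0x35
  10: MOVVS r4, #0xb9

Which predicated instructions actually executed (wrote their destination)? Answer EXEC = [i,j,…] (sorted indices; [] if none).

EXEC = [3,5,6]

[0] flags=0011 → (cmp)
[1] flags=0011 GT?F → skip
[2] flags=0011 LS?F → skip
[3] flags=0011 NE?T → r4=0x5f
[4] flags=0010 → (cmp)
[5] flags=0010 NE?T → r3=0xd5
[6] flags=0010 CS?T → r3=0x3b
[7] flags=0010 → (cmp)
[8] flags=0010 MI?F → skip
[9] flags=0010 LS?F → skip
[10] flags=0010 VS?F → skip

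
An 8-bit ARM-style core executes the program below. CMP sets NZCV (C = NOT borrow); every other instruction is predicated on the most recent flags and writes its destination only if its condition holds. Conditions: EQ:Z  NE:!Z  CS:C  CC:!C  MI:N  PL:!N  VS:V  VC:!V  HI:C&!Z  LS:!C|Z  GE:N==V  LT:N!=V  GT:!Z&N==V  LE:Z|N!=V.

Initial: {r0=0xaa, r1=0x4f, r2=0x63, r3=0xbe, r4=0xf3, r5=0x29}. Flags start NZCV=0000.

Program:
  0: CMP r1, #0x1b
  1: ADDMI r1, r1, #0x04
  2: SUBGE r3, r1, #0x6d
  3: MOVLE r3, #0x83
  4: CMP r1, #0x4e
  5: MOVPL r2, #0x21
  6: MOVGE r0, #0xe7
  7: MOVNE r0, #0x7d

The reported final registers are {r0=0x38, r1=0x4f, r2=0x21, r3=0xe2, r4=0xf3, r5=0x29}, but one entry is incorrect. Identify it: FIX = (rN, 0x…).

FIX = (r0, 0x7d)

[0] flags=0010 → (cmp)
[1] flags=0010 MI?F → skip
[2] flags=0010 GE?T → r3=0xe2
[3] flags=0010 LE?F → skip
[4] flags=0010 → (cmp)
[5] flags=0010 PL?T → r2=0x21
[6] flags=0010 GE?T → r0=0xe7
[7] flags=0010 NE?T → r0=0x7d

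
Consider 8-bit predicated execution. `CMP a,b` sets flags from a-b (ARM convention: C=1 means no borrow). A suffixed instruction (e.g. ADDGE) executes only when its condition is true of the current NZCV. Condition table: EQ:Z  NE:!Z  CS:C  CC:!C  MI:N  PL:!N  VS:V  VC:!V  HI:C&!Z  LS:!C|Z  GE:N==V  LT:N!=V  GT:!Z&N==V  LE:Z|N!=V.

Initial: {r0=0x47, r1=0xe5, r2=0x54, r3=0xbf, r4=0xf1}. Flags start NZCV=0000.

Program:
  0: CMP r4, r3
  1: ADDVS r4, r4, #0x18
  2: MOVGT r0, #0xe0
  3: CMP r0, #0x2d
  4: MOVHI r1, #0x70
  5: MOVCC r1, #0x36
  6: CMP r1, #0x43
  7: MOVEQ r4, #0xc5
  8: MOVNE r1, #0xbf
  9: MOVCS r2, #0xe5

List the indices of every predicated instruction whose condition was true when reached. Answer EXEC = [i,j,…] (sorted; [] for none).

0: ✓ CMP  NZCV=0010
1: · ADDVS
2: ✓ MOVGT  r0←0xe0
3: ✓ CMP  NZCV=1010
4: ✓ MOVHI  r1←0x70
5: · MOVCC
6: ✓ CMP  NZCV=0010
7: · MOVEQ
8: ✓ MOVNE  r1←0xbf
9: ✓ MOVCS  r2←0xe5

EXEC = [2,4,8,9]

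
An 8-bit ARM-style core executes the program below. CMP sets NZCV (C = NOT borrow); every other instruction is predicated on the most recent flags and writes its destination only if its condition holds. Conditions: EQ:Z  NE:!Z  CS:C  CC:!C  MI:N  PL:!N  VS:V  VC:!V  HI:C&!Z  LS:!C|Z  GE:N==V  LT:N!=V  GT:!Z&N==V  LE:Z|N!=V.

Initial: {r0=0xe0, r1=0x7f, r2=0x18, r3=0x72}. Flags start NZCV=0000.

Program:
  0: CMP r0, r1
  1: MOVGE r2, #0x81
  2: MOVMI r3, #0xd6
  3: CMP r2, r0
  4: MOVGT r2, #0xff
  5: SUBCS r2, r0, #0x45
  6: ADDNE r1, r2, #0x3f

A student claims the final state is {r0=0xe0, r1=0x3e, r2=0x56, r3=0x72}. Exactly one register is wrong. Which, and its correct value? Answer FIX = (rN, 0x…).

[0] flags=0011 → (cmp)
[1] flags=0011 GE?F → skip
[2] flags=0011 MI?F → skip
[3] flags=0000 → (cmp)
[4] flags=0000 GT?T → r2=0xff
[5] flags=0000 CS?F → skip
[6] flags=0000 NE?T → r1=0x3e

FIX = (r2, 0xff)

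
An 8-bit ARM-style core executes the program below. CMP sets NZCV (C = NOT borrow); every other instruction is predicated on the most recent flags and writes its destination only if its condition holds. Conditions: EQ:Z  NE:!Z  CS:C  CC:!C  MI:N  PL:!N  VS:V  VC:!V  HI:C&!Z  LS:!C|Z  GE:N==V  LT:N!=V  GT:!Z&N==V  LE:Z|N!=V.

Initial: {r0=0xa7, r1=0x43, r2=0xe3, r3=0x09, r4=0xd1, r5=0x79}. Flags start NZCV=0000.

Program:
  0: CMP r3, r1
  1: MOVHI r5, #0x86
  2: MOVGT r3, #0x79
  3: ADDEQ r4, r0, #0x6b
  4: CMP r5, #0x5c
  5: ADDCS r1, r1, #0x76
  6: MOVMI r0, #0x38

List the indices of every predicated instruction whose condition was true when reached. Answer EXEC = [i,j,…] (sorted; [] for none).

EXEC = [5]

0: ✓ CMP  NZCV=1000
1: · MOVHI
2: · MOVGT
3: · ADDEQ
4: ✓ CMP  NZCV=0010
5: ✓ ADDCS  r1←0xb9
6: · MOVMI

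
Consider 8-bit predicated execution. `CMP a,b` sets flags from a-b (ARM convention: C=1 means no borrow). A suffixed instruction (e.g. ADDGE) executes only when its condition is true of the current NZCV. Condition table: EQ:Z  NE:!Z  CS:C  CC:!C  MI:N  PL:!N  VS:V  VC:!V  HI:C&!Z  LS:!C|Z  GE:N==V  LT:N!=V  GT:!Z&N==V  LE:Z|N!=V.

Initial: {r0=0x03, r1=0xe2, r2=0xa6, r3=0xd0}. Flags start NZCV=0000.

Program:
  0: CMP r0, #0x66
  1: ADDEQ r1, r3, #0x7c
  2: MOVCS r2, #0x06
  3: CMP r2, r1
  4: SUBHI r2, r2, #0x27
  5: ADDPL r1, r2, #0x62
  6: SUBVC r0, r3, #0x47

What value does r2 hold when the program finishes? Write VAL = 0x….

VAL = 0xa6

0: ✓ CMP  NZCV=1000
1: · ADDEQ
2: · MOVCS
3: ✓ CMP  NZCV=1000
4: · SUBHI
5: · ADDPL
6: ✓ SUBVC  r0←0x89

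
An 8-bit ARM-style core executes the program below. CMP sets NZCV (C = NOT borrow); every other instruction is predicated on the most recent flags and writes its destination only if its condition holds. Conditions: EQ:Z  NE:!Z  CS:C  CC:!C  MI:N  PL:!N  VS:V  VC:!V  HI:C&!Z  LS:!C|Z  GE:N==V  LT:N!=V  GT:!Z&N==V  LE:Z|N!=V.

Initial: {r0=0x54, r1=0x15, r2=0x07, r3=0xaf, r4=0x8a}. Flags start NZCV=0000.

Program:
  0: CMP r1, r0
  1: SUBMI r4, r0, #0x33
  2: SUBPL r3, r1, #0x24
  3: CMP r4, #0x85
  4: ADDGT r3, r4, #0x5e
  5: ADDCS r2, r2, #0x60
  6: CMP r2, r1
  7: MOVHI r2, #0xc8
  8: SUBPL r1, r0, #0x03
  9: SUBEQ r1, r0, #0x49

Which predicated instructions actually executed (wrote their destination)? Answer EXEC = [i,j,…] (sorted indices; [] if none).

EXEC = [1,4]

0: ✓ CMP  NZCV=1000
1: ✓ SUBMI  r4←0x21
2: · SUBPL
3: ✓ CMP  NZCV=1001
4: ✓ ADDGT  r3←0x7f
5: · ADDCS
6: ✓ CMP  NZCV=1000
7: · MOVHI
8: · SUBPL
9: · SUBEQ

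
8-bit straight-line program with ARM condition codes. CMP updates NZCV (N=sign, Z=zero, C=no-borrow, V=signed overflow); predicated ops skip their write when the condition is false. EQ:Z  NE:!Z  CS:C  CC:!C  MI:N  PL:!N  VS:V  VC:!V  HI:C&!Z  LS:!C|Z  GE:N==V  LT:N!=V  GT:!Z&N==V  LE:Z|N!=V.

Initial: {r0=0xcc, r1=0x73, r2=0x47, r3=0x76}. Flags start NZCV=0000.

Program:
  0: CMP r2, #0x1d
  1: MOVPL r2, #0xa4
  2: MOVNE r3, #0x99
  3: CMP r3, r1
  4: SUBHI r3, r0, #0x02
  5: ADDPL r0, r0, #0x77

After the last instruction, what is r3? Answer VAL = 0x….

VAL = 0xca

[0] flags=0010 → (cmp)
[1] flags=0010 PL?T → r2=0xa4
[2] flags=0010 NE?T → r3=0x99
[3] flags=0011 → (cmp)
[4] flags=0011 HI?T → r3=0xca
[5] flags=0011 PL?T → r0=0x43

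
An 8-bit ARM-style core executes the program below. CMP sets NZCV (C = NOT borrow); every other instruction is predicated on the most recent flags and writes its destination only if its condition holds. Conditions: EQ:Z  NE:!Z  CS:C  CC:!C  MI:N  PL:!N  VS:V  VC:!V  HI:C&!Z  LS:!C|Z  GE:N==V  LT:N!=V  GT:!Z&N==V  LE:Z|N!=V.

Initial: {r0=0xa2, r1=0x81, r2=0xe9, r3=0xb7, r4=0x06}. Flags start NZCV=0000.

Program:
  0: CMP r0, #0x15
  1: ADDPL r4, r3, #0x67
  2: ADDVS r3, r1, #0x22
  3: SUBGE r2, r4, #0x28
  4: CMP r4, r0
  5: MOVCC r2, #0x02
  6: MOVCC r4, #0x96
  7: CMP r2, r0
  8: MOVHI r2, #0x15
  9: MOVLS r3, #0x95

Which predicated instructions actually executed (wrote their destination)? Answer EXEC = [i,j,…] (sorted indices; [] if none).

EXEC = [5,6,9]

[0] flags=1010 → (cmp)
[1] flags=1010 PL?F → skip
[2] flags=1010 VS?F → skip
[3] flags=1010 GE?F → skip
[4] flags=0000 → (cmp)
[5] flags=0000 CC?T → r2=0x02
[6] flags=0000 CC?T → r4=0x96
[7] flags=0000 → (cmp)
[8] flags=0000 HI?F → skip
[9] flags=0000 LS?T → r3=0x95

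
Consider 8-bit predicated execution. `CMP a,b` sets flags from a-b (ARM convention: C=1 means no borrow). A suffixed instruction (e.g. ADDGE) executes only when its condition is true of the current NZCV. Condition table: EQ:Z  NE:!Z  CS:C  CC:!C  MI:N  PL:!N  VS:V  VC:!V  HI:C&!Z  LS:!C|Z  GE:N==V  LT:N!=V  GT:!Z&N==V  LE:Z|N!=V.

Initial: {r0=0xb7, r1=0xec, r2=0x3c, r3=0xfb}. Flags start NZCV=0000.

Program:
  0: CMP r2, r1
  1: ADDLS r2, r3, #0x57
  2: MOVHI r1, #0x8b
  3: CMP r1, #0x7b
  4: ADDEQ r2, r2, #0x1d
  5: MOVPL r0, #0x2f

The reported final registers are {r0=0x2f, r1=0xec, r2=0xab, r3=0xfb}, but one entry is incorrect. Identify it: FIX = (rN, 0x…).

0: ✓ CMP  NZCV=0000
1: ✓ ADDLS  r2←0x52
2: · MOVHI
3: ✓ CMP  NZCV=0011
4: · ADDEQ
5: ✓ MOVPL  r0←0x2f

FIX = (r2, 0x52)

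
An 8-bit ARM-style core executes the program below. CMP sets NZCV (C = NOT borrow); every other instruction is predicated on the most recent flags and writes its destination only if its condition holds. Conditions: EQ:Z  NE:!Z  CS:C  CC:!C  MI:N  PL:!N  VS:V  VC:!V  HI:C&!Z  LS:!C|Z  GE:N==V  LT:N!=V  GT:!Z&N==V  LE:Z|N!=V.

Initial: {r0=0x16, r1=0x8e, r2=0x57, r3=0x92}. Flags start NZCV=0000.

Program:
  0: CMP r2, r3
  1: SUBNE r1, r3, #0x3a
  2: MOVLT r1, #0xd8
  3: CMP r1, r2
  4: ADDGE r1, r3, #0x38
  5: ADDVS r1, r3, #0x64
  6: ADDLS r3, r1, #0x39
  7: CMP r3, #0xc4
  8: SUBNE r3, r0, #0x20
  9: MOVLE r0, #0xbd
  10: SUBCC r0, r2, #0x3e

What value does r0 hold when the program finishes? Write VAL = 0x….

0: ✓ CMP  NZCV=1001
1: ✓ SUBNE  r1←0x58
2: · MOVLT
3: ✓ CMP  NZCV=0010
4: ✓ ADDGE  r1←0xca
5: · ADDVS
6: · ADDLS
7: ✓ CMP  NZCV=1000
8: ✓ SUBNE  r3←0xf6
9: ✓ MOVLE  r0←0xbd
10: ✓ SUBCC  r0←0x19

VAL = 0x19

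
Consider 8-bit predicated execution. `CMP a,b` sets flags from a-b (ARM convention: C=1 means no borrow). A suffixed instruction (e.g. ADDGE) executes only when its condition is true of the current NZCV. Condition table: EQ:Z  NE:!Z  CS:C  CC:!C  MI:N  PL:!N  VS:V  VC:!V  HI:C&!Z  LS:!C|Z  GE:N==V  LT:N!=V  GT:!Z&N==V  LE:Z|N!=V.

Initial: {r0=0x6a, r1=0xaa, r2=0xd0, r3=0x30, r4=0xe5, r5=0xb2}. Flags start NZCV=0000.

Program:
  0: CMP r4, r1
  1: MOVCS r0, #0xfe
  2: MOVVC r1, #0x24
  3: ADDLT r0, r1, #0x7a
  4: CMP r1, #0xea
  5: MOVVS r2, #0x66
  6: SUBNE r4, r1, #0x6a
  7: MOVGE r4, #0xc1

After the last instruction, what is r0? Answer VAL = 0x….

0: ✓ CMP  NZCV=0010
1: ✓ MOVCS  r0←0xfe
2: ✓ MOVVC  r1←0x24
3: · ADDLT
4: ✓ CMP  NZCV=0000
5: · MOVVS
6: ✓ SUBNE  r4←0xba
7: ✓ MOVGE  r4←0xc1

VAL = 0xfe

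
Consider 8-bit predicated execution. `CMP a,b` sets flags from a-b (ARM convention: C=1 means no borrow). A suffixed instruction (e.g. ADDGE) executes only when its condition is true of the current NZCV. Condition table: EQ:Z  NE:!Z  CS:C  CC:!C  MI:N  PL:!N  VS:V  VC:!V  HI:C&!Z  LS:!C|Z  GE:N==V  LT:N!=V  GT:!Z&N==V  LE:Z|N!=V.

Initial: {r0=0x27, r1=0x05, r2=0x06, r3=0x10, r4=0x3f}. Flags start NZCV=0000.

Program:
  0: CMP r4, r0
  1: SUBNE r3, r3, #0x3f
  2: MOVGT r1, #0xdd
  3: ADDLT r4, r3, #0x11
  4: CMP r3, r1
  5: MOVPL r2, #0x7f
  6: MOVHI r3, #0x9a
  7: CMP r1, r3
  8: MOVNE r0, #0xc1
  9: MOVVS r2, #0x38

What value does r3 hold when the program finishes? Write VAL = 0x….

[0] flags=0010 → (cmp)
[1] flags=0010 NE?T → r3=0xd1
[2] flags=0010 GT?T → r1=0xdd
[3] flags=0010 LT?F → skip
[4] flags=1000 → (cmp)
[5] flags=1000 PL?F → skip
[6] flags=1000 HI?F → skip
[7] flags=0010 → (cmp)
[8] flags=0010 NE?T → r0=0xc1
[9] flags=0010 VS?F → skip

VAL = 0xd1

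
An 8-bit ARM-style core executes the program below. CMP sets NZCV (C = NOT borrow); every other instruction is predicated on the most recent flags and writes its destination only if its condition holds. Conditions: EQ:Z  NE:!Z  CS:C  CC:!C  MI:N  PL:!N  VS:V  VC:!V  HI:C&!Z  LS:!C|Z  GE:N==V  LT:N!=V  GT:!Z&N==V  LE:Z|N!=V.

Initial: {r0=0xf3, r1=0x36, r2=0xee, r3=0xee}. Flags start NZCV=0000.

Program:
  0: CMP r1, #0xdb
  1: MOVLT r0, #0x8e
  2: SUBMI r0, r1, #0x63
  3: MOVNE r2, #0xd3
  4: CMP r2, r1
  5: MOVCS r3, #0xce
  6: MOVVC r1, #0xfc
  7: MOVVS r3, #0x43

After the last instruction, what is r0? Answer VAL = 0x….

VAL = 0xf3

[0] flags=0000 → (cmp)
[1] flags=0000 LT?F → skip
[2] flags=0000 MI?F → skip
[3] flags=0000 NE?T → r2=0xd3
[4] flags=1010 → (cmp)
[5] flags=1010 CS?T → r3=0xce
[6] flags=1010 VC?T → r1=0xfc
[7] flags=1010 VS?F → skip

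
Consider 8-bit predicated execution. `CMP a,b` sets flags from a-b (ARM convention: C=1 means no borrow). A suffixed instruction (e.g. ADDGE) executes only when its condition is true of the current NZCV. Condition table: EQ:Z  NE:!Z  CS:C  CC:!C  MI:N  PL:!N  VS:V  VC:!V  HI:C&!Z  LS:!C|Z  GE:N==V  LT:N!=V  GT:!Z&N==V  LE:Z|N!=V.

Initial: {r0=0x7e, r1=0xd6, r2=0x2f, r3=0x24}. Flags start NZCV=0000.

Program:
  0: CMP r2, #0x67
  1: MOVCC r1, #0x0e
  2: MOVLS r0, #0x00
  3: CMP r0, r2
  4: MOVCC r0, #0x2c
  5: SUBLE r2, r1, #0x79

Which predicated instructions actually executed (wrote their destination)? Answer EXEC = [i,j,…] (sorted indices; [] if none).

EXEC = [1,2,4,5]

[0] flags=1000 → (cmp)
[1] flags=1000 CC?T → r1=0x0e
[2] flags=1000 LS?T → r0=0x00
[3] flags=1000 → (cmp)
[4] flags=1000 CC?T → r0=0x2c
[5] flags=1000 LE?T → r2=0x95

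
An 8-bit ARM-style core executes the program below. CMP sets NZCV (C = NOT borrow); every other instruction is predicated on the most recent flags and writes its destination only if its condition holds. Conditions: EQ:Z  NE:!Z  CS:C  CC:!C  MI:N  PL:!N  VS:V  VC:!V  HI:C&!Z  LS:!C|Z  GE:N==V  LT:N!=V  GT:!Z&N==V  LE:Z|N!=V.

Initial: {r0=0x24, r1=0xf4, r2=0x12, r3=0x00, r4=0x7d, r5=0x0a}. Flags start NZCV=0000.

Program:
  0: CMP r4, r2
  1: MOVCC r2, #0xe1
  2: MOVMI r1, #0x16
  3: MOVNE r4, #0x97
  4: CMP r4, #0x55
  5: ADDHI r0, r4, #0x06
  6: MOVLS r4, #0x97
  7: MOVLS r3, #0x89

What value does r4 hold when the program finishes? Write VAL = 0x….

0: ✓ CMP  NZCV=0010
1: · MOVCC
2: · MOVMI
3: ✓ MOVNE  r4←0x97
4: ✓ CMP  NZCV=0011
5: ✓ ADDHI  r0←0x9d
6: · MOVLS
7: · MOVLS

VAL = 0x97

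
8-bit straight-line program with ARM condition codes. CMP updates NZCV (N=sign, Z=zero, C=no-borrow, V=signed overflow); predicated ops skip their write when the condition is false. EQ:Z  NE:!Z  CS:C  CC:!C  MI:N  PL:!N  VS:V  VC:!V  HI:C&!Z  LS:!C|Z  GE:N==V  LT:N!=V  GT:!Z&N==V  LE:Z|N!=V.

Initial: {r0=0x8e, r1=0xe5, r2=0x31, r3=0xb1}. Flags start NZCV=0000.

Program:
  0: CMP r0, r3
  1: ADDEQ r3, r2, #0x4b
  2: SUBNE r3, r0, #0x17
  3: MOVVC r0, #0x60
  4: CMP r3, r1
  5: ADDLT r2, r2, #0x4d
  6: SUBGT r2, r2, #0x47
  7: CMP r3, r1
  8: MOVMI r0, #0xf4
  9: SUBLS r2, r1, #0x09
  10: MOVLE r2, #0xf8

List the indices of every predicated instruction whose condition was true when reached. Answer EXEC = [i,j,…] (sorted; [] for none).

EXEC = [2,3,6,8,9]

[0] flags=1000 → (cmp)
[1] flags=1000 EQ?F → skip
[2] flags=1000 NE?T → r3=0x77
[3] flags=1000 VC?T → r0=0x60
[4] flags=1001 → (cmp)
[5] flags=1001 LT?F → skip
[6] flags=1001 GT?T → r2=0xea
[7] flags=1001 → (cmp)
[8] flags=1001 MI?T → r0=0xf4
[9] flags=1001 LS?T → r2=0xdc
[10] flags=1001 LE?F → skip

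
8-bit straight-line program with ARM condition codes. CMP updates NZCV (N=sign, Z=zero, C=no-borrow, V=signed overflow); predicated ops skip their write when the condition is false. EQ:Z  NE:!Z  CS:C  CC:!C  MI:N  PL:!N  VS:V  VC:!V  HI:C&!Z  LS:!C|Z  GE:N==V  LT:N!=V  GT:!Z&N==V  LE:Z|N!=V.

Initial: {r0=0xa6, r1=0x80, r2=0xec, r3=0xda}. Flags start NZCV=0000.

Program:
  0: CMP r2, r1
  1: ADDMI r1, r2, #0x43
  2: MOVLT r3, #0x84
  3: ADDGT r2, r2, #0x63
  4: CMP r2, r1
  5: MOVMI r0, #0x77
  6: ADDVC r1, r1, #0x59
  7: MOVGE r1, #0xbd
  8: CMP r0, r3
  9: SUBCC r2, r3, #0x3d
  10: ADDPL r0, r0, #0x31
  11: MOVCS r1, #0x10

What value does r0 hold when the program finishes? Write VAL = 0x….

0: ✓ CMP  NZCV=0010
1: · ADDMI
2: · MOVLT
3: ✓ ADDGT  r2←0x4f
4: ✓ CMP  NZCV=1001
5: ✓ MOVMI  r0←0x77
6: · ADDVC
7: ✓ MOVGE  r1←0xbd
8: ✓ CMP  NZCV=1001
9: ✓ SUBCC  r2←0x9d
10: · ADDPL
11: · MOVCS

VAL = 0x77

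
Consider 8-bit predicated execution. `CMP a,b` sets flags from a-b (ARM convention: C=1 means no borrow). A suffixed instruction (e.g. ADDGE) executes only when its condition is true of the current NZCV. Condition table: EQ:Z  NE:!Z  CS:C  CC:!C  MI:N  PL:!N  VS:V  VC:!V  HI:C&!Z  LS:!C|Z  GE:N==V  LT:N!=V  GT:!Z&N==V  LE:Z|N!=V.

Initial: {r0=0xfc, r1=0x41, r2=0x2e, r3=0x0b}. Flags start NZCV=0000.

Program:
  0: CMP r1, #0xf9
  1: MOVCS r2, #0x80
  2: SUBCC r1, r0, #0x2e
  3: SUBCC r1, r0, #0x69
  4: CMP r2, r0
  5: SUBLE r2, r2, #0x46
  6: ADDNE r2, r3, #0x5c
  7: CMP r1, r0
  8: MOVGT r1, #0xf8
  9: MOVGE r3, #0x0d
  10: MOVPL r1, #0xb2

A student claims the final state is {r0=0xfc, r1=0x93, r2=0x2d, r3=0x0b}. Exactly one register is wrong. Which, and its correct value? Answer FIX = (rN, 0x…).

0: ✓ CMP  NZCV=0000
1: · MOVCS
2: ✓ SUBCC  r1←0xce
3: ✓ SUBCC  r1←0x93
4: ✓ CMP  NZCV=0000
5: · SUBLE
6: ✓ ADDNE  r2←0x67
7: ✓ CMP  NZCV=1000
8: · MOVGT
9: · MOVGE
10: · MOVPL

FIX = (r2, 0x67)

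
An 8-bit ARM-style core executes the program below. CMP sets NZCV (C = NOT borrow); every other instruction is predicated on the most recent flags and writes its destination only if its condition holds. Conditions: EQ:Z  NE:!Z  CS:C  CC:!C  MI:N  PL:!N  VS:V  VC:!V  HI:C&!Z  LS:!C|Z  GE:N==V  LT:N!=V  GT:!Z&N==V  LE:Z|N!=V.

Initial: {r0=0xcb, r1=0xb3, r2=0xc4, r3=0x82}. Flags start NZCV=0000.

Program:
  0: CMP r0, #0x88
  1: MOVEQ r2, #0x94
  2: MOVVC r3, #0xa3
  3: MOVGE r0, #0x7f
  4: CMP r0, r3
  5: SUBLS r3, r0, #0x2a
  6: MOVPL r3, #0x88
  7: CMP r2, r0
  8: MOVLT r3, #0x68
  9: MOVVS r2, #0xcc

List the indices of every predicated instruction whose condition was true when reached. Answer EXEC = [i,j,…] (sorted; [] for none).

EXEC = [2,3,5,8,9]

[0] flags=0010 → (cmp)
[1] flags=0010 EQ?F → skip
[2] flags=0010 VC?T → r3=0xa3
[3] flags=0010 GE?T → r0=0x7f
[4] flags=1001 → (cmp)
[5] flags=1001 LS?T → r3=0x55
[6] flags=1001 PL?F → skip
[7] flags=0011 → (cmp)
[8] flags=0011 LT?T → r3=0x68
[9] flags=0011 VS?T → r2=0xcc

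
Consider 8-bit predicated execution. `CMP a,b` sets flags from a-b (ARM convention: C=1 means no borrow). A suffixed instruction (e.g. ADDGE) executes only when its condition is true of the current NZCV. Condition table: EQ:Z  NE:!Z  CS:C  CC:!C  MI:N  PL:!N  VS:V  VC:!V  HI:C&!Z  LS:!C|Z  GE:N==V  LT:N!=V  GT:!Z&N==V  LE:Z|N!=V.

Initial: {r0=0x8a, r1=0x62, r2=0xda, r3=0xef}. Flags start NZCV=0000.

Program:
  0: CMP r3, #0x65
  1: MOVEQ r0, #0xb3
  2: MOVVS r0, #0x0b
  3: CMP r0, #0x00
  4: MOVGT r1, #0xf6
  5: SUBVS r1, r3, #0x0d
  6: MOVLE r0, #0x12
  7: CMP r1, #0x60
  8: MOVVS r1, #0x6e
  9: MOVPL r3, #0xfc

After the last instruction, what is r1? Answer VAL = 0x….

VAL = 0x62

[0] flags=1010 → (cmp)
[1] flags=1010 EQ?F → skip
[2] flags=1010 VS?F → skip
[3] flags=1010 → (cmp)
[4] flags=1010 GT?F → skip
[5] flags=1010 VS?F → skip
[6] flags=1010 LE?T → r0=0x12
[7] flags=0010 → (cmp)
[8] flags=0010 VS?F → skip
[9] flags=0010 PL?T → r3=0xfc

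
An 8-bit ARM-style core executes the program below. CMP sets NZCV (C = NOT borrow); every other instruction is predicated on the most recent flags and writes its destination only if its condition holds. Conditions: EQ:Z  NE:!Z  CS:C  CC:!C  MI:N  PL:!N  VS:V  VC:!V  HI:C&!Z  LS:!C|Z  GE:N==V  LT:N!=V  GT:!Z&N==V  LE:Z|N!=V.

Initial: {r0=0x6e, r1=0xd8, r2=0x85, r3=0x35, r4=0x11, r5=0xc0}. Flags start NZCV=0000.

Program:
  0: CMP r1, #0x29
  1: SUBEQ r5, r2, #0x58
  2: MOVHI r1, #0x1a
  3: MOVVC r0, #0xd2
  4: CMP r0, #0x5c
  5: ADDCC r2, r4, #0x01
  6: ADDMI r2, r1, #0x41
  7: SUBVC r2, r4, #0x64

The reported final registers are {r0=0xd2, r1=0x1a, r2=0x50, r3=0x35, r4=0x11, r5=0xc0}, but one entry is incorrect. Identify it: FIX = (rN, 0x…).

FIX = (r2, 0x85)

0: ✓ CMP  NZCV=1010
1: · SUBEQ
2: ✓ MOVHI  r1←0x1a
3: ✓ MOVVC  r0←0xd2
4: ✓ CMP  NZCV=0011
5: · ADDCC
6: · ADDMI
7: · SUBVC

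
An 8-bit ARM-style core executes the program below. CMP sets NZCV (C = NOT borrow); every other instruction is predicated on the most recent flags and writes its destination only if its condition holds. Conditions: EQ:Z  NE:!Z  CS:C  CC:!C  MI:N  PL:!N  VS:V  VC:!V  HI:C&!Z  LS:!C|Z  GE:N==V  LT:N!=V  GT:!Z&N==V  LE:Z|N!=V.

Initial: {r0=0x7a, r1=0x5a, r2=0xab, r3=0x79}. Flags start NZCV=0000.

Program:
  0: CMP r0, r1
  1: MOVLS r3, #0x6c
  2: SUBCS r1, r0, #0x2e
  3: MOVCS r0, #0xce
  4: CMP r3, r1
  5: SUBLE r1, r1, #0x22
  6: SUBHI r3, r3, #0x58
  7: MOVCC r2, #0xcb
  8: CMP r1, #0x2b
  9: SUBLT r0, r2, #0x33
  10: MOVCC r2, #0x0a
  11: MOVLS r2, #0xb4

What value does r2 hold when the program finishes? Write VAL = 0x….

0: ✓ CMP  NZCV=0010
1: · MOVLS
2: ✓ SUBCS  r1←0x4c
3: ✓ MOVCS  r0←0xce
4: ✓ CMP  NZCV=0010
5: · SUBLE
6: ✓ SUBHI  r3←0x21
7: · MOVCC
8: ✓ CMP  NZCV=0010
9: · SUBLT
10: · MOVCC
11: · MOVLS

VAL = 0xab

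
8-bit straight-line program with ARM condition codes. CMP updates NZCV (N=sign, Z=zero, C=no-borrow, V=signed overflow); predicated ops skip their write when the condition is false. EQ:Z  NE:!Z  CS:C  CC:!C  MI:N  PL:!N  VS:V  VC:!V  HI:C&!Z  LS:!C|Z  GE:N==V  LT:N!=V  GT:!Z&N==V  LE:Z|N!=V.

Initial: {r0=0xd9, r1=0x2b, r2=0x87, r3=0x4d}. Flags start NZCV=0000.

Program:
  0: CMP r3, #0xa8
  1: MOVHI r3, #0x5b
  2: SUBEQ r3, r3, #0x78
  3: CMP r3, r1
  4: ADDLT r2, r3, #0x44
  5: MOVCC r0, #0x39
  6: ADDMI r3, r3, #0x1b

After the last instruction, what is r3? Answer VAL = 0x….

VAL = 0x4d

0: ✓ CMP  NZCV=1001
1: · MOVHI
2: · SUBEQ
3: ✓ CMP  NZCV=0010
4: · ADDLT
5: · MOVCC
6: · ADDMI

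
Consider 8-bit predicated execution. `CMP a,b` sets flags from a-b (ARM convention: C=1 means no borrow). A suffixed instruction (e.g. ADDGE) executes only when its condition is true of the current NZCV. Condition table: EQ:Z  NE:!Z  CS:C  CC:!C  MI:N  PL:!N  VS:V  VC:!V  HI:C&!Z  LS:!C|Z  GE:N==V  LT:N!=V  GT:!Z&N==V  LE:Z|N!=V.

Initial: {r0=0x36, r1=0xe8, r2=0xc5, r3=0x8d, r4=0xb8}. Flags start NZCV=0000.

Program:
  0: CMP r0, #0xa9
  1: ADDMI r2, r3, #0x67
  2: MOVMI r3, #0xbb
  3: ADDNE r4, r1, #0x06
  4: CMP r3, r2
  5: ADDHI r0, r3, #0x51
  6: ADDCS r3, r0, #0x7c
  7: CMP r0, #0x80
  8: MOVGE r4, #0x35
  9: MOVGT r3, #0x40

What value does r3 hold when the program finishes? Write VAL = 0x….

VAL = 0x40

[0] flags=1001 → (cmp)
[1] flags=1001 MI?T → r2=0xf4
[2] flags=1001 MI?T → r3=0xbb
[3] flags=1001 NE?T → r4=0xee
[4] flags=1000 → (cmp)
[5] flags=1000 HI?F → skip
[6] flags=1000 CS?F → skip
[7] flags=1001 → (cmp)
[8] flags=1001 GE?T → r4=0x35
[9] flags=1001 GT?T → r3=0x40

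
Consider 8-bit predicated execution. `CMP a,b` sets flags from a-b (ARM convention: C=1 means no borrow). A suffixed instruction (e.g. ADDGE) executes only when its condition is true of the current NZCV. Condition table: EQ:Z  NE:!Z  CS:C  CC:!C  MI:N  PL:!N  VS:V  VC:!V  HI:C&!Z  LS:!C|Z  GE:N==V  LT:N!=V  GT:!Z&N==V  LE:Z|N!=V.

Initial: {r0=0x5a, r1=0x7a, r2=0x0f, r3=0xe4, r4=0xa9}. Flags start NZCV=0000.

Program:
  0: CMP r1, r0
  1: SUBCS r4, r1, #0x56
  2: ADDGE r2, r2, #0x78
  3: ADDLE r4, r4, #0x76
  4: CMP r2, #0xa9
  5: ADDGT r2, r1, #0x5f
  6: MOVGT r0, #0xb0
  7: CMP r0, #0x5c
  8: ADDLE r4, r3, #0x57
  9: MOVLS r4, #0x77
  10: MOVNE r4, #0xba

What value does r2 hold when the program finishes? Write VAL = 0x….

VAL = 0x87

[0] flags=0010 → (cmp)
[1] flags=0010 CS?T → r4=0x24
[2] flags=0010 GE?T → r2=0x87
[3] flags=0010 LE?F → skip
[4] flags=1000 → (cmp)
[5] flags=1000 GT?F → skip
[6] flags=1000 GT?F → skip
[7] flags=1000 → (cmp)
[8] flags=1000 LE?T → r4=0x3b
[9] flags=1000 LS?T → r4=0x77
[10] flags=1000 NE?T → r4=0xba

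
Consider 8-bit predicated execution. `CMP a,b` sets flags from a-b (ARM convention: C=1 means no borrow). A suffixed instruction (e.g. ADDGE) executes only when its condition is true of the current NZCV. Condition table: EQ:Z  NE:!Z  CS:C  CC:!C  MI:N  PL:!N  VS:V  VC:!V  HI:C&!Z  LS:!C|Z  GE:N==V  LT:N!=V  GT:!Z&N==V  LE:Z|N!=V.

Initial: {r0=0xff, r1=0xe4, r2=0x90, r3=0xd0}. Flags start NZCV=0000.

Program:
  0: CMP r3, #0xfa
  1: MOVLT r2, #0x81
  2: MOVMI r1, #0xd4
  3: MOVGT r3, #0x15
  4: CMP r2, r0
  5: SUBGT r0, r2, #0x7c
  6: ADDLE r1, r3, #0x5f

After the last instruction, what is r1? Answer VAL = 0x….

[0] flags=1000 → (cmp)
[1] flags=1000 LT?T → r2=0x81
[2] flags=1000 MI?T → r1=0xd4
[3] flags=1000 GT?F → skip
[4] flags=1000 → (cmp)
[5] flags=1000 GT?F → skip
[6] flags=1000 LE?T → r1=0x2f

VAL = 0x2f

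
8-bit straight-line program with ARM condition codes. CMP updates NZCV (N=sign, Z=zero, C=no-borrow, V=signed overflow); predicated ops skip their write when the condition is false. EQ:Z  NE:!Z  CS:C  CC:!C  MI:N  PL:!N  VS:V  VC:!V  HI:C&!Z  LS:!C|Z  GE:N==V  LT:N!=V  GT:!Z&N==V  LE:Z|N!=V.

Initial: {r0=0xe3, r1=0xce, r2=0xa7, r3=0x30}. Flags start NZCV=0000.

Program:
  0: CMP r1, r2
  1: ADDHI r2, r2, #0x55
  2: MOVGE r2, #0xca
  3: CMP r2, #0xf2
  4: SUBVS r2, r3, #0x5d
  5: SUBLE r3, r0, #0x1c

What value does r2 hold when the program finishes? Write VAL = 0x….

VAL = 0xca

[0] flags=0010 → (cmp)
[1] flags=0010 HI?T → r2=0xfc
[2] flags=0010 GE?T → r2=0xca
[3] flags=1000 → (cmp)
[4] flags=1000 VS?F → skip
[5] flags=1000 LE?T → r3=0xc7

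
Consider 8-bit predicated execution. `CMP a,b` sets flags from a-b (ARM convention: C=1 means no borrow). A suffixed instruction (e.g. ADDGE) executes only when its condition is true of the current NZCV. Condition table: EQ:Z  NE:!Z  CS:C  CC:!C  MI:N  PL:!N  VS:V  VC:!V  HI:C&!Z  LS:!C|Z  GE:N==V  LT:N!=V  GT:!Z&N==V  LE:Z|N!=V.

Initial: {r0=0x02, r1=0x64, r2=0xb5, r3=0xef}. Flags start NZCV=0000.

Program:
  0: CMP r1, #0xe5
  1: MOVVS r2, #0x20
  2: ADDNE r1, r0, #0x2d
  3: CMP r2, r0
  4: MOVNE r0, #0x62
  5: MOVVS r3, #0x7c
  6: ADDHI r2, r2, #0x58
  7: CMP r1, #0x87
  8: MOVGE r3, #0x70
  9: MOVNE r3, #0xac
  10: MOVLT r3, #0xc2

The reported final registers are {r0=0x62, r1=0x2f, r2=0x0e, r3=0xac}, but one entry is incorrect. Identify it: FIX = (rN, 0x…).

0: ✓ CMP  NZCV=0000
1: · MOVVS
2: ✓ ADDNE  r1←0x2f
3: ✓ CMP  NZCV=1010
4: ✓ MOVNE  r0←0x62
5: · MOVVS
6: ✓ ADDHI  r2←0x0d
7: ✓ CMP  NZCV=1001
8: ✓ MOVGE  r3←0x70
9: ✓ MOVNE  r3←0xac
10: · MOVLT

FIX = (r2, 0x0d)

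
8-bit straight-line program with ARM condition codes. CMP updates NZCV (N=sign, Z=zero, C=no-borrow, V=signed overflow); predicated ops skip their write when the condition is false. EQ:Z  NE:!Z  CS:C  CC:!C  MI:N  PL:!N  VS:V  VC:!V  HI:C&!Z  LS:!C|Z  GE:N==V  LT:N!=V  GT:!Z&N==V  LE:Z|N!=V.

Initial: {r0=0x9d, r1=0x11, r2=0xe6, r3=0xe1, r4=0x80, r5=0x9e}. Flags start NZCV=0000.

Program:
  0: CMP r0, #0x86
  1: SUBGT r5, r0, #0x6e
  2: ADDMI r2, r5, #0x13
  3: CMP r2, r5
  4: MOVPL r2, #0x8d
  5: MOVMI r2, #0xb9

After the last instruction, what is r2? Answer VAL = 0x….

VAL = 0xb9

[0] flags=0010 → (cmp)
[1] flags=0010 GT?T → r5=0x2f
[2] flags=0010 MI?F → skip
[3] flags=1010 → (cmp)
[4] flags=1010 PL?F → skip
[5] flags=1010 MI?T → r2=0xb9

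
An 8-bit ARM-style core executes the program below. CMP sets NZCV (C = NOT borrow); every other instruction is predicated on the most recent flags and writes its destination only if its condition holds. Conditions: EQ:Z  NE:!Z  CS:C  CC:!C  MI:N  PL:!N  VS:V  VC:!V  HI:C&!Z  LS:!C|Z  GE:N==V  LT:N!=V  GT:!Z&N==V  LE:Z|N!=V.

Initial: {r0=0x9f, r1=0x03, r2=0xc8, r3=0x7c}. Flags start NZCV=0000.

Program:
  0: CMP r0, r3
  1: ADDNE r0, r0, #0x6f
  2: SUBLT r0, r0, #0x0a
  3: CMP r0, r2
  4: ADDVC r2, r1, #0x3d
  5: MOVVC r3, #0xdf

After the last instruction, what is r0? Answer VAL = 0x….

VAL = 0x04

[0] flags=0011 → (cmp)
[1] flags=0011 NE?T → r0=0x0e
[2] flags=0011 LT?T → r0=0x04
[3] flags=0000 → (cmp)
[4] flags=0000 VC?T → r2=0x40
[5] flags=0000 VC?T → r3=0xdf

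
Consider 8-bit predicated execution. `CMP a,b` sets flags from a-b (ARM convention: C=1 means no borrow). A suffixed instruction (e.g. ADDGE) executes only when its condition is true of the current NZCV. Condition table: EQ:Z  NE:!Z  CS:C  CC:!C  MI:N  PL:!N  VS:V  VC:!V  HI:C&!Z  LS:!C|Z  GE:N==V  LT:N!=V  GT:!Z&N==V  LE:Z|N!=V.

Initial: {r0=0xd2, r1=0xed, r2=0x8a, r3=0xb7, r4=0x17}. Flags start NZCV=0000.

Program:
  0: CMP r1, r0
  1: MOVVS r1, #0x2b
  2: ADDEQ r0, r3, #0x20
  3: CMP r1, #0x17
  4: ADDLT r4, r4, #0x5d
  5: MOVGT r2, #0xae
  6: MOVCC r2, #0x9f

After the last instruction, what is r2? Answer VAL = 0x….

[0] flags=0010 → (cmp)
[1] flags=0010 VS?F → skip
[2] flags=0010 EQ?F → skip
[3] flags=1010 → (cmp)
[4] flags=1010 LT?T → r4=0x74
[5] flags=1010 GT?F → skip
[6] flags=1010 CC?F → skip

VAL = 0x8a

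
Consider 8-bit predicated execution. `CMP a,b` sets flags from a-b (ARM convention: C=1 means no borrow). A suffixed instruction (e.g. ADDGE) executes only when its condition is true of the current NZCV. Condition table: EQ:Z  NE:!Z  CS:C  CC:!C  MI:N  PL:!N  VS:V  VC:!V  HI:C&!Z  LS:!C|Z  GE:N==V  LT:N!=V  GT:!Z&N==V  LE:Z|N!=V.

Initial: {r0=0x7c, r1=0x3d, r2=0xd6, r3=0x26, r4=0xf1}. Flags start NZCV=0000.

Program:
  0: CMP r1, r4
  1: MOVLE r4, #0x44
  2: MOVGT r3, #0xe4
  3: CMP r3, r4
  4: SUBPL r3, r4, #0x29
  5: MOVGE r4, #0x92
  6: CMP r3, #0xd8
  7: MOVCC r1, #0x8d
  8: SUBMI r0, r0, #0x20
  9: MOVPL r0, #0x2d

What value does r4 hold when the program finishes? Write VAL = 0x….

VAL = 0xf1

[0] flags=0000 → (cmp)
[1] flags=0000 LE?F → skip
[2] flags=0000 GT?T → r3=0xe4
[3] flags=1000 → (cmp)
[4] flags=1000 PL?F → skip
[5] flags=1000 GE?F → skip
[6] flags=0010 → (cmp)
[7] flags=0010 CC?F → skip
[8] flags=0010 MI?F → skip
[9] flags=0010 PL?T → r0=0x2d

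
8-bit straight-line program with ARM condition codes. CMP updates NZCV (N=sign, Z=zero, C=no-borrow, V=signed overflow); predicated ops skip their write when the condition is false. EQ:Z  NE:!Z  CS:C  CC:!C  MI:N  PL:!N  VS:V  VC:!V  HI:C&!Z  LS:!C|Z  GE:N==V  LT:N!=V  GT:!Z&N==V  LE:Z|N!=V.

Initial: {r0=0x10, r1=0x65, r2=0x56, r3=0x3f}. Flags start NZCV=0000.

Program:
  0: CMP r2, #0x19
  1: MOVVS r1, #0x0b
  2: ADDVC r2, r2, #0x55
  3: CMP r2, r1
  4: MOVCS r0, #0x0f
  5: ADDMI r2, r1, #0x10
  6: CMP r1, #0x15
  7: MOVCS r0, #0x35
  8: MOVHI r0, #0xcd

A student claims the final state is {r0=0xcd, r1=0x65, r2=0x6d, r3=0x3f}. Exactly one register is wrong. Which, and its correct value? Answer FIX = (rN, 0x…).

[0] flags=0010 → (cmp)
[1] flags=0010 VS?F → skip
[2] flags=0010 VC?T → r2=0xab
[3] flags=0011 → (cmp)
[4] flags=0011 CS?T → r0=0x0f
[5] flags=0011 MI?F → skip
[6] flags=0010 → (cmp)
[7] flags=0010 CS?T → r0=0x35
[8] flags=0010 HI?T → r0=0xcd

FIX = (r2, 0xab)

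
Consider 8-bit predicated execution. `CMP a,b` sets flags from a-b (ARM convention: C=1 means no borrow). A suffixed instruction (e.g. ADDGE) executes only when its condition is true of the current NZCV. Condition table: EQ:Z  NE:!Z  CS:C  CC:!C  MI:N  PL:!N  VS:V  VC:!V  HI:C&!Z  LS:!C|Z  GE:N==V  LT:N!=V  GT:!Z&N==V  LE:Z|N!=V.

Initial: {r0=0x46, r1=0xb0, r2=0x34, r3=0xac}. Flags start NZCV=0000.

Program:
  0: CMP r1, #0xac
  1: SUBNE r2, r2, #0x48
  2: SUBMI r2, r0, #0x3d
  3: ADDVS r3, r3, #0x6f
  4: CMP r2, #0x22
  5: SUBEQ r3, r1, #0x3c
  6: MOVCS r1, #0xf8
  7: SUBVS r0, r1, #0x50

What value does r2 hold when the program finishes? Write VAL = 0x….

0: ✓ CMP  NZCV=0010
1: ✓ SUBNE  r2←0xec
2: · SUBMI
3: · ADDVS
4: ✓ CMP  NZCV=1010
5: · SUBEQ
6: ✓ MOVCS  r1←0xf8
7: · SUBVS

VAL = 0xec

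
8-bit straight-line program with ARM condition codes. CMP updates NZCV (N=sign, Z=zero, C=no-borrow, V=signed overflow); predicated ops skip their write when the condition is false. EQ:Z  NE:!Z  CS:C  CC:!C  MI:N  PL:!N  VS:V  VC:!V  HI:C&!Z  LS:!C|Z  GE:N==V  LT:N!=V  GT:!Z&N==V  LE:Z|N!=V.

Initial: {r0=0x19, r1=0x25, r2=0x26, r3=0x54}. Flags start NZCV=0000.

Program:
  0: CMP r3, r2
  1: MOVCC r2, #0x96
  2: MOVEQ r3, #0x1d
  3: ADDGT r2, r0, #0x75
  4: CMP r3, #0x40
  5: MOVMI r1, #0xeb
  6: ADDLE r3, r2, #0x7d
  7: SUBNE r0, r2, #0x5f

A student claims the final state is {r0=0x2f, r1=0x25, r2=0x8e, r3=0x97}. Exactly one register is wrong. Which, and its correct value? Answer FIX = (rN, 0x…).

FIX = (r3, 0x54)

[0] flags=0010 → (cmp)
[1] flags=0010 CC?F → skip
[2] flags=0010 EQ?F → skip
[3] flags=0010 GT?T → r2=0x8e
[4] flags=0010 → (cmp)
[5] flags=0010 MI?F → skip
[6] flags=0010 LE?F → skip
[7] flags=0010 NE?T → r0=0x2f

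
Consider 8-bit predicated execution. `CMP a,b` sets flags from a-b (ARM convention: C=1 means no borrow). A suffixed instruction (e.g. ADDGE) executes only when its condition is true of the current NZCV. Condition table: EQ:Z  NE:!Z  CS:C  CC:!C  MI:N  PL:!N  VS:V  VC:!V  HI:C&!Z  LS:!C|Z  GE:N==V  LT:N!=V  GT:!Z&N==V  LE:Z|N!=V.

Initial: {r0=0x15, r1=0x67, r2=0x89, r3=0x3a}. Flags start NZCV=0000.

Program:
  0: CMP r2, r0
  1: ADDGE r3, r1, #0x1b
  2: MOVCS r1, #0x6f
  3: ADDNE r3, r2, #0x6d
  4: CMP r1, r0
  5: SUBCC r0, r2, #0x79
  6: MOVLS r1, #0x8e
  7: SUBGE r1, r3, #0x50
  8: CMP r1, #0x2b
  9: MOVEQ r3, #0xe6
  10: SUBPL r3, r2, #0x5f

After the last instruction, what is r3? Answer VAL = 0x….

[0] flags=0011 → (cmp)
[1] flags=0011 GE?F → skip
[2] flags=0011 CS?T → r1=0x6f
[3] flags=0011 NE?T → r3=0xf6
[4] flags=0010 → (cmp)
[5] flags=0010 CC?F → skip
[6] flags=0010 LS?F → skip
[7] flags=0010 GE?T → r1=0xa6
[8] flags=0011 → (cmp)
[9] flags=0011 EQ?F → skip
[10] flags=0011 PL?T → r3=0x2a

VAL = 0x2a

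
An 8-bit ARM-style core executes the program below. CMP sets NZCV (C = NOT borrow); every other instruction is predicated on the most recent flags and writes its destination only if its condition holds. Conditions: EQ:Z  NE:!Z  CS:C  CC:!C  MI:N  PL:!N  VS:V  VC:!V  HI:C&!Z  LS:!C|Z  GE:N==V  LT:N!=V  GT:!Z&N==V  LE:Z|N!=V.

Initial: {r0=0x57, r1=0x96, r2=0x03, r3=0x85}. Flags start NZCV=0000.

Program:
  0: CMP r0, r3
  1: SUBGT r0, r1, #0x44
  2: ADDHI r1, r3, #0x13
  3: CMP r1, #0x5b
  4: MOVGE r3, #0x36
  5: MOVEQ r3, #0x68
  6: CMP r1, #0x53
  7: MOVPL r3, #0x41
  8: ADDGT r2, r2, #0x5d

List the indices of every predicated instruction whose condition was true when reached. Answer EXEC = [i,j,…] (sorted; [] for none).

[0] flags=1001 → (cmp)
[1] flags=1001 GT?T → r0=0x52
[2] flags=1001 HI?F → skip
[3] flags=0011 → (cmp)
[4] flags=0011 GE?F → skip
[5] flags=0011 EQ?F → skip
[6] flags=0011 → (cmp)
[7] flags=0011 PL?T → r3=0x41
[8] flags=0011 GT?F → skip

EXEC = [1,7]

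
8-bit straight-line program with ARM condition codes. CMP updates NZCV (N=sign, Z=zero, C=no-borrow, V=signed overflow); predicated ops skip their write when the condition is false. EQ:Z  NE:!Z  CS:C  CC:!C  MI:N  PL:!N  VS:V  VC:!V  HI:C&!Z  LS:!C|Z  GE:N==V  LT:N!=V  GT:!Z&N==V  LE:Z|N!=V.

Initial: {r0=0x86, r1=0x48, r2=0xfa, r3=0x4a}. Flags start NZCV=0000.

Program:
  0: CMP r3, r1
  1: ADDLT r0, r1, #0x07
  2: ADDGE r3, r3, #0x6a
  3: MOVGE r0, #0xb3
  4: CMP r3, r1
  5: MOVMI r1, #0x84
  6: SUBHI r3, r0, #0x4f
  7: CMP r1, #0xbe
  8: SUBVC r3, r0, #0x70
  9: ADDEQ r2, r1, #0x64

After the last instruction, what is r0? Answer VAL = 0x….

[0] flags=0010 → (cmp)
[1] flags=0010 LT?F → skip
[2] flags=0010 GE?T → r3=0xb4
[3] flags=0010 GE?T → r0=0xb3
[4] flags=0011 → (cmp)
[5] flags=0011 MI?F → skip
[6] flags=0011 HI?T → r3=0x64
[7] flags=1001 → (cmp)
[8] flags=1001 VC?F → skip
[9] flags=1001 EQ?F → skip

VAL = 0xb3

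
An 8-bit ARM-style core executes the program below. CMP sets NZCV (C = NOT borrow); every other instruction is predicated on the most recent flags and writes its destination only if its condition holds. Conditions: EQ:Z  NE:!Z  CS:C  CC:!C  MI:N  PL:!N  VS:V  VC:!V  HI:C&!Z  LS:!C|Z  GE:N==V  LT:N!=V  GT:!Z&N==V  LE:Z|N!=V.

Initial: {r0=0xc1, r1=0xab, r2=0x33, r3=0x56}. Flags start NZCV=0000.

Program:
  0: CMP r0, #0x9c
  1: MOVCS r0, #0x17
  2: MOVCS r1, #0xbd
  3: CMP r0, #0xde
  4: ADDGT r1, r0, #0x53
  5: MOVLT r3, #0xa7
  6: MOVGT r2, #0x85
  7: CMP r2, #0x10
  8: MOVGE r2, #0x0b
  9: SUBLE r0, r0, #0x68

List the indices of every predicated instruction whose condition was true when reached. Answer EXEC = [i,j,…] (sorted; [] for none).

EXEC = [1,2,4,6,9]

[0] flags=0010 → (cmp)
[1] flags=0010 CS?T → r0=0x17
[2] flags=0010 CS?T → r1=0xbd
[3] flags=0000 → (cmp)
[4] flags=0000 GT?T → r1=0x6a
[5] flags=0000 LT?F → skip
[6] flags=0000 GT?T → r2=0x85
[7] flags=0011 → (cmp)
[8] flags=0011 GE?F → skip
[9] flags=0011 LE?T → r0=0xaf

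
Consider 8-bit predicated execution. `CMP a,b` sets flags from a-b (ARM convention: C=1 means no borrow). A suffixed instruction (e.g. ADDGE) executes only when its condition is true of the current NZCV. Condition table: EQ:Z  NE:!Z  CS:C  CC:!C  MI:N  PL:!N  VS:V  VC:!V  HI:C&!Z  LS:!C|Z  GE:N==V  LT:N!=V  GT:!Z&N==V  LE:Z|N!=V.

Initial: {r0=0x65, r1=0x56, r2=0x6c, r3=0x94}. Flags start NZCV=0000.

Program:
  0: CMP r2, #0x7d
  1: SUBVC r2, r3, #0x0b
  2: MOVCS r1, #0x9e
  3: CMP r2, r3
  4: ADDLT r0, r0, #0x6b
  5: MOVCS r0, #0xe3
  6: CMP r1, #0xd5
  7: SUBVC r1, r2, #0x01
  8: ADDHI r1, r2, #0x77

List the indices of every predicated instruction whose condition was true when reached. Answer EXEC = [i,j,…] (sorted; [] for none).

EXEC = [1,4]

[0] flags=1000 → (cmp)
[1] flags=1000 VC?T → r2=0x89
[2] flags=1000 CS?F → skip
[3] flags=1000 → (cmp)
[4] flags=1000 LT?T → r0=0xd0
[5] flags=1000 CS?F → skip
[6] flags=1001 → (cmp)
[7] flags=1001 VC?F → skip
[8] flags=1001 HI?F → skip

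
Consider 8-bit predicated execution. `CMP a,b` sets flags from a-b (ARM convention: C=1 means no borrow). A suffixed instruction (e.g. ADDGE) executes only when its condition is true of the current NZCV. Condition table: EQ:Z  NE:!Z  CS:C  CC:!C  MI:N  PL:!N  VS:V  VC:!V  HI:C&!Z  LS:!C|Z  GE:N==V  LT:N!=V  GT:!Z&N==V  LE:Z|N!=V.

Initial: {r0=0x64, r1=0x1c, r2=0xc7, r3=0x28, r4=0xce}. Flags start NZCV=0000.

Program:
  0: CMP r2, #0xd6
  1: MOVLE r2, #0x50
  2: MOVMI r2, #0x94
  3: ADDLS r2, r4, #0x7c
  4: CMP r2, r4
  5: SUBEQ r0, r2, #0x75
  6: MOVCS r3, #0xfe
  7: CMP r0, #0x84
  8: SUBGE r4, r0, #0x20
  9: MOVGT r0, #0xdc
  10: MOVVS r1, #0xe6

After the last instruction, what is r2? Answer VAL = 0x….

[0] flags=1000 → (cmp)
[1] flags=1000 LE?T → r2=0x50
[2] flags=1000 MI?T → r2=0x94
[3] flags=1000 LS?T → r2=0x4a
[4] flags=0000 → (cmp)
[5] flags=0000 EQ?F → skip
[6] flags=0000 CS?F → skip
[7] flags=1001 → (cmp)
[8] flags=1001 GE?T → r4=0x44
[9] flags=1001 GT?T → r0=0xdc
[10] flags=1001 VS?T → r1=0xe6

VAL = 0x4a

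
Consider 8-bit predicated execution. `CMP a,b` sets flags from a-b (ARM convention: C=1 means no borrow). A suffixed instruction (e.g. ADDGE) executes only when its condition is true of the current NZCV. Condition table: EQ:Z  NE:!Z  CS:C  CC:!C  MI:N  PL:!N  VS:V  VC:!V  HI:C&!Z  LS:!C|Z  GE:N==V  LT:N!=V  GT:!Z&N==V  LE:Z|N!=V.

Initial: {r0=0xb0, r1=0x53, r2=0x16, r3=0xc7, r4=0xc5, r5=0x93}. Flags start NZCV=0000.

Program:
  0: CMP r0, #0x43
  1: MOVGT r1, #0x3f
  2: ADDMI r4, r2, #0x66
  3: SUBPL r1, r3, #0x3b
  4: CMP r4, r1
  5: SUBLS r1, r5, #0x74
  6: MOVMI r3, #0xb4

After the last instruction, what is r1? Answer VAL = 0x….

VAL = 0x8c

0: ✓ CMP  NZCV=0011
1: · MOVGT
2: · ADDMI
3: ✓ SUBPL  r1←0x8c
4: ✓ CMP  NZCV=0010
5: · SUBLS
6: · MOVMI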